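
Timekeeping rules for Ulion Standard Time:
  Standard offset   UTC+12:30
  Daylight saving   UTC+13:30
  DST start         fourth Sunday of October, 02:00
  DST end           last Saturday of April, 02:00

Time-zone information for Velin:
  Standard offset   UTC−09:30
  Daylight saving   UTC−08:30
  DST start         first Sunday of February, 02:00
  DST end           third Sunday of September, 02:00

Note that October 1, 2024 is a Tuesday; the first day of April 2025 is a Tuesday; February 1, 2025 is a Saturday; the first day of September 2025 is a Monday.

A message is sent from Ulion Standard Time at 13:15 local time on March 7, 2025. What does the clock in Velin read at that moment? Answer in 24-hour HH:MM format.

15:15

1 October 2024 is a Tuesday, so the first Sunday is October 6 and the fourth is October 27.
1 April 2025 is a Tuesday, so Saturdays fall on 5, 12, 19, 26; the last is April 26.
March 7, 2025 lies within the daylight-saving period (27 October 2024 – 26 April 2025), so Ulion Standard Time is on daylight time, UTC+13:30.
13:15 Ulion Standard Time − 13h30m = 23:45 UTC (rolling into the previous day, 6 March 2025).
1 February 2025 is a Saturday, so the first Sunday is February 2.
1 September 2025 is a Monday, so the first Sunday is September 7 and the third is September 21.
At the standard offset (UTC−09:30), 23:45 UTC − 9h30m = 14:15 Velin standard time.
The standard-time date in Velin, March 6, 2025, falls between 2 February and 21 September, so daylight saving is in effect and Velin is at UTC−08:30.
23:45 UTC − 8h30m = 15:15 Velin.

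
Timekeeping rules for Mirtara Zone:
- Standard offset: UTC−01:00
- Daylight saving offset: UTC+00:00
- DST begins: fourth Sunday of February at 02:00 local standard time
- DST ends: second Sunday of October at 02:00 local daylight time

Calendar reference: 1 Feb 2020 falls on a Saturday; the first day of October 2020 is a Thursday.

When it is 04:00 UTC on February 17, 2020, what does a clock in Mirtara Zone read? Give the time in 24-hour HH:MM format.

1 February 2020 is a Saturday, so the first Sunday is February 2 and the fourth is February 23.
1 October 2020 is a Thursday, so the first Sunday is October 4 and the second is October 11.
At the standard offset (UTC−01:00), 04:00 UTC − 1h = 03:00 Mirtara Zone standard time.
Daylight saving runs 23 February – 11 October; the standard-time date in Mirtara Zone, February 17, 2020, is outside that window, so Mirtara Zone is on standard time at UTC−01:00.
04:00 UTC − 1h = 03:00 local.

03:00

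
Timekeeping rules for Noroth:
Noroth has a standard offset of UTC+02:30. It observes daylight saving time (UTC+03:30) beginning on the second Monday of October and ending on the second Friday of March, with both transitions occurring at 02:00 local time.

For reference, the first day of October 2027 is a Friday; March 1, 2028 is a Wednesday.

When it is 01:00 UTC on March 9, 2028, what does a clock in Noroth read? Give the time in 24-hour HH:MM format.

04:30

1 October 2027 is a Friday, so the first Monday is October 4 and the second is October 11.
1 March 2028 is a Wednesday, so the first Friday is March 3 and the second is March 10.
At the standard offset (UTC+02:30), 01:00 UTC + 2h30m = 03:30 Noroth standard time.
Daylight saving runs 11 October 2027 – 10 March 2028; the standard-time date in Noroth, March 9, 2028, is inside that window, so Noroth is at UTC+03:30.
01:00 UTC + 3h30m = 04:30 local.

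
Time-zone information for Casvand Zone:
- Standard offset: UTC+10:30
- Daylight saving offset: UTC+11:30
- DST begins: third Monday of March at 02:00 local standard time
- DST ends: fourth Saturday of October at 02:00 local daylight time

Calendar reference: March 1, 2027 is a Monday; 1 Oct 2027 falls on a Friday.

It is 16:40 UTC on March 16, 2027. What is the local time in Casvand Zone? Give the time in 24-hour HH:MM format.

1 March 2027 is a Monday, so the first Monday is March 1 and the third is March 15.
1 October 2027 is a Friday, so the first Saturday is October 2 and the fourth is October 23.
At the standard offset (UTC+10:30), 16:40 UTC + 10h30m = 03:10 Casvand Zone standard time (rolling into the next day, 17 March 2027).
The standard-time date in Casvand Zone, March 17, 2027, falls between 15 March and 23 October, so daylight saving is in effect and Casvand Zone is at UTC+11:30.
16:40 UTC + 11h30m = 04:10 local (rolling into the next day, 17 March 2027).

04:10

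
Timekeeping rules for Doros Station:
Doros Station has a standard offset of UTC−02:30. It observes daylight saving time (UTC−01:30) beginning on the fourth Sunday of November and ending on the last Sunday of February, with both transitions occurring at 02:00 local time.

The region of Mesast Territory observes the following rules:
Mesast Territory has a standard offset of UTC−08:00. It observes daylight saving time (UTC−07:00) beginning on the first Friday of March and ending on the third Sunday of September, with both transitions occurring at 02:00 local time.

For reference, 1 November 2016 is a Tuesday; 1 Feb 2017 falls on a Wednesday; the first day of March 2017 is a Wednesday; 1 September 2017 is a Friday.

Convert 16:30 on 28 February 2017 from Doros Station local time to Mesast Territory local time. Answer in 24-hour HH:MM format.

11:00

1 November 2016 is a Tuesday, so the first Sunday is November 6 and the fourth is November 27.
1 February 2017 is a Wednesday, so Sundays fall on 5, 12, 19, 26; the last is February 26.
28 February 2017 is outside the daylight-saving period (27 November 2016 – 26 February 2017), so Doros Station is on standard time, UTC−02:30.
16:30 Doros Station + 2h30m = 19:00 UTC.
1 March 2017 is a Wednesday, so the first Friday is March 3.
1 September 2017 is a Friday, so the first Sunday is September 3 and the third is September 17.
At the standard offset (UTC−08:00), 19:00 UTC − 8h = 11:00 Mesast Territory standard time.
The standard-time date in Mesast Territory, 28 February 2017, is outside the daylight-saving period (3 March – 17 September), so Mesast Territory is on standard time, UTC−08:00.
19:00 UTC − 8h = 11:00 Mesast Territory.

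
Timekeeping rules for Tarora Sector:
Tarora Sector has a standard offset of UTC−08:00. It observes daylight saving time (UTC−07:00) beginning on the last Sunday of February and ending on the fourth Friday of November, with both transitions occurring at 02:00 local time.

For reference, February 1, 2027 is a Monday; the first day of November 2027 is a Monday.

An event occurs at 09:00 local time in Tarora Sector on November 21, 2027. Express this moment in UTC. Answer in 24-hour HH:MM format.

16:00

1 February 2027 is a Monday, so Sundays fall on 7, 14, 21, 28; the last is February 28.
1 November 2027 is a Monday, so the first Friday is November 5 and the fourth is November 26.
November 21, 2027 falls between 28 February and 26 November, so daylight saving is in effect and Tarora Sector is at UTC−07:00.
09:00 local + 7h = 16:00 UTC.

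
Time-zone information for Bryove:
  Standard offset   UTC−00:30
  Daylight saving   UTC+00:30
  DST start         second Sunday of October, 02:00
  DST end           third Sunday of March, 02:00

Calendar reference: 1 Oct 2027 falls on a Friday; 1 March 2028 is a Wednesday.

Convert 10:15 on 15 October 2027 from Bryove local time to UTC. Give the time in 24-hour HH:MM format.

1 October 2027 is a Friday, so the first Sunday is October 3 and the second is October 10.
1 March 2028 is a Wednesday, so the first Sunday is March 5 and the third is March 19.
15 October 2027 falls between 10 October 2027 and 19 March 2028, so daylight saving is in effect and Bryove is at UTC+00:30.
10:15 local − 0h30m = 09:45 UTC.

09:45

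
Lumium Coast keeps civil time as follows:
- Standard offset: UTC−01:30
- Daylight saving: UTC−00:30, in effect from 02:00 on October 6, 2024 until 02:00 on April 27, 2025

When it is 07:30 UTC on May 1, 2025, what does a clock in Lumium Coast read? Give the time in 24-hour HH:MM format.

06:00

At the standard offset (UTC−01:30), 07:30 UTC − 1h30m = 06:00 Lumium Coast standard time.
The standard-time date in Lumium Coast, May 1, 2025, does not fall between 6 October 2024 and 27 April 2025, so daylight saving is not in effect and Lumium Coast is at UTC−01:30.
07:30 UTC − 1h30m = 06:00 local.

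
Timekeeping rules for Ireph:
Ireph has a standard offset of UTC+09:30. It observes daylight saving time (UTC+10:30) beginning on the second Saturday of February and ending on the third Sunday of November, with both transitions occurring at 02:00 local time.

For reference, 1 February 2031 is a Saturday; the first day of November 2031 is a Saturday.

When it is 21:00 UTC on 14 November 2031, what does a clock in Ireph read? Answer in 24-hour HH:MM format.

07:30

1 February 2031 is a Saturday, so the first Saturday is February 1 and the second is February 8.
1 November 2031 is a Saturday, so the first Sunday is November 2 and the third is November 16.
At the standard offset (UTC+09:30), 21:00 UTC + 9h30m = 06:30 Ireph standard time (rolling into the next day, 15 November 2031).
The standard-time date in Ireph, 15 November 2031, lies within the daylight-saving period (8 February – 16 November), so Ireph is on daylight time, UTC+10:30.
21:00 UTC + 10h30m = 07:30 local (rolling into the next day, 15 November 2031).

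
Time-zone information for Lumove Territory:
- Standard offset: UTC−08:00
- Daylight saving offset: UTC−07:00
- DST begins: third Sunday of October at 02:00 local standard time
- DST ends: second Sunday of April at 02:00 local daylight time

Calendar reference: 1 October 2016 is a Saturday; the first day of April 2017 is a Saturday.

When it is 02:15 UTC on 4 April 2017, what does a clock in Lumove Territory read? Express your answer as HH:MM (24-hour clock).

19:15

1 October 2016 is a Saturday, so the first Sunday is October 2 and the third is October 16.
1 April 2017 is a Saturday, so the first Sunday is April 2 and the second is April 9.
At the standard offset (UTC−08:00), 02:15 UTC − 8h = 18:15 Lumove Territory standard time (rolling into the previous day, 3 April 2017).
The standard-time date in Lumove Territory, 3 April 2017, falls between 16 October 2016 and 9 April 2017, so daylight saving is in effect and Lumove Territory is at UTC−07:00.
02:15 UTC − 7h = 19:15 local (rolling into the previous day, 3 April 2017).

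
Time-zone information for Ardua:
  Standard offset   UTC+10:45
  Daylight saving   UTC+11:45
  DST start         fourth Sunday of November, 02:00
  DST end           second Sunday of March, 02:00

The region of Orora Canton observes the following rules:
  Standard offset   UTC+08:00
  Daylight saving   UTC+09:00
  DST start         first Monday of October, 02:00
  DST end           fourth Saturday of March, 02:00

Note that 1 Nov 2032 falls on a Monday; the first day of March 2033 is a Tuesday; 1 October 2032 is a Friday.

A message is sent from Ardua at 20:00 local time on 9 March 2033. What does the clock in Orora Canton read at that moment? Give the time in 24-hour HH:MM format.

17:15

1 November 2032 is a Monday, so the first Sunday is November 7 and the fourth is November 28.
1 March 2033 is a Tuesday, so the first Sunday is March 6 and the second is March 13.
9 March 2033 lies within the daylight-saving period (28 November 2032 – 13 March 2033), so Ardua is on daylight time, UTC+11:45.
20:00 Ardua − 11h45m = 08:15 UTC.
1 October 2032 is a Friday, so the first Monday is October 4.
1 March 2033 is a Tuesday, so the first Saturday is March 5 and the fourth is March 26.
At the standard offset (UTC+08:00), 08:15 UTC + 8h = 16:15 Orora Canton standard time.
The standard-time date in Orora Canton, 9 March 2033, falls between 4 October 2032 and 26 March 2033, so daylight saving is in effect and Orora Canton is at UTC+09:00.
08:15 UTC + 9h = 17:15 Orora Canton.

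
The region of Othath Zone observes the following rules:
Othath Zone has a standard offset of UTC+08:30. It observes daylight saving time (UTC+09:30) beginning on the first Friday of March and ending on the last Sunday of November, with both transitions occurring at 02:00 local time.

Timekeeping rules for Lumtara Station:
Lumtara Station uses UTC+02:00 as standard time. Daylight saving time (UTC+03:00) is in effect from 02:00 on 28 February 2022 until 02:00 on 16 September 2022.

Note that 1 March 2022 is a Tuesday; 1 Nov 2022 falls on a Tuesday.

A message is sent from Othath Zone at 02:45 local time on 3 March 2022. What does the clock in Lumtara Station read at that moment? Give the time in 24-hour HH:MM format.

1 March 2022 is a Tuesday, so the first Friday is March 4.
1 November 2022 is a Tuesday, so Sundays fall on 6, 13, 20, 27; the last is November 27.
Daylight saving runs 4 March – 27 November; 3 March 2022 is outside that window, so Othath Zone is on standard time at UTC+08:30.
02:45 Othath Zone − 8h30m = 18:15 UTC (rolling into the previous day, 2 March 2022).
At the standard offset (UTC+02:00), 18:15 UTC + 2h = 20:15 Lumtara Station standard time.
The standard-time date in Lumtara Station, 2 March 2022, lies within the daylight-saving period (28 February – 16 September), so Lumtara Station is on daylight time, UTC+03:00.
18:15 UTC + 3h = 21:15 Lumtara Station.

21:15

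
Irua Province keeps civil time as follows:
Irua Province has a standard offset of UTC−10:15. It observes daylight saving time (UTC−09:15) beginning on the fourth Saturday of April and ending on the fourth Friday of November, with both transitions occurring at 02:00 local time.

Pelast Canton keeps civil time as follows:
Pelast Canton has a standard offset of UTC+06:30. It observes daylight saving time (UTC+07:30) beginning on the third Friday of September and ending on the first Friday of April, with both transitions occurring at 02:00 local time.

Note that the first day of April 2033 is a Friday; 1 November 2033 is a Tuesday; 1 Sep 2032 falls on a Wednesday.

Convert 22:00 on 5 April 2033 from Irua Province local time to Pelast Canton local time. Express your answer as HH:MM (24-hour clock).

1 April 2033 is a Friday, so the first Saturday is April 2 and the fourth is April 23.
1 November 2033 is a Tuesday, so the first Friday is November 4 and the fourth is November 25.
Daylight saving runs 23 April – 25 November; 5 April 2033 is outside that window, so Irua Province is on standard time at UTC−10:15.
22:00 Irua Province + 10h15m = 08:15 UTC (rolling into the next day, 6 April 2033).
1 September 2032 is a Wednesday, so the first Friday is September 3 and the third is September 17.
1 April 2033 is a Friday, so the first Friday is April 1.
At the standard offset (UTC+06:30), 08:15 UTC + 6h30m = 14:45 Pelast Canton standard time.
The standard-time date in Pelast Canton, 6 April 2033, does not fall between 17 September 2032 and 1 April 2033, so daylight saving is not in effect and Pelast Canton is at UTC+06:30.
08:15 UTC + 6h30m = 14:45 Pelast Canton.

14:45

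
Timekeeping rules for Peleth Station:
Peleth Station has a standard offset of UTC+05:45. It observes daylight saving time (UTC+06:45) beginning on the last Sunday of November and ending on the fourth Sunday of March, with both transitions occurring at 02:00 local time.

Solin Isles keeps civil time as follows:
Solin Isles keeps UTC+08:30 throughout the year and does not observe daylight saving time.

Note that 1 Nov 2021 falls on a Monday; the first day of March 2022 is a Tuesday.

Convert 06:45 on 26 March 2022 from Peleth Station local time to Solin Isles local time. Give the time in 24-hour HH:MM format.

1 November 2021 is a Monday, so Sundays fall on 7, 14, 21, 28; the last is November 28.
1 March 2022 is a Tuesday, so the first Sunday is March 6 and the fourth is March 27.
26 March 2022 falls between 28 November 2021 and 27 March 2022, so daylight saving is in effect and Peleth Station is at UTC+06:45.
06:45 Peleth Station − 6h45m = 00:00 UTC.
Solin Isles has no daylight saving, so its offset is UTC+08:30 year-round.
00:00 UTC + 8h30m = 08:30 Solin Isles.

08:30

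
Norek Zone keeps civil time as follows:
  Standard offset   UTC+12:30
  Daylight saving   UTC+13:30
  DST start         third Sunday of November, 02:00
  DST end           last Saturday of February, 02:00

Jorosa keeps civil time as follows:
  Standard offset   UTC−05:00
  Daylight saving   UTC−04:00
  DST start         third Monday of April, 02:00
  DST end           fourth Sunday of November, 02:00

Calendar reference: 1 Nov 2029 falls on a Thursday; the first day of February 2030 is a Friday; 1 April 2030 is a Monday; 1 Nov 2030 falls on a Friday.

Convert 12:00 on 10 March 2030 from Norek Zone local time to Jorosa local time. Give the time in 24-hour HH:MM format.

18:30

1 November 2029 is a Thursday, so the first Sunday is November 4 and the third is November 18.
1 February 2030 is a Friday, so Saturdays fall on 2, 9, 16, 23; the last is February 23.
10 March 2030 is outside the daylight-saving period (18 November 2029 – 23 February 2030), so Norek Zone is on standard time, UTC+12:30.
12:00 Norek Zone − 12h30m = 23:30 UTC (rolling into the previous day, 9 March 2030).
1 April 2030 is a Monday, so the first Monday is April 1 and the third is April 15.
1 November 2030 is a Friday, so the first Sunday is November 3 and the fourth is November 24.
At the standard offset (UTC−05:00), 23:30 UTC − 5h = 18:30 Jorosa standard time.
The standard-time date in Jorosa, 9 March 2030, is outside the daylight-saving period (15 April – 24 November), so Jorosa is on standard time, UTC−05:00.
23:30 UTC − 5h = 18:30 Jorosa.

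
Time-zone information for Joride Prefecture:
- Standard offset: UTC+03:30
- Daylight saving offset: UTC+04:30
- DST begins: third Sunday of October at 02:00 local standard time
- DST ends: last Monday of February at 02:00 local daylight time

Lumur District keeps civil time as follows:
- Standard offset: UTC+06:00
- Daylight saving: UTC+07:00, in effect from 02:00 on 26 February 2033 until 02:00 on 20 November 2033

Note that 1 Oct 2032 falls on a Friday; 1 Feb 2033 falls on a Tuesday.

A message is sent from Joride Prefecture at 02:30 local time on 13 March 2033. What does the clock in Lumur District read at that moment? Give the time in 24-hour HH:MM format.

06:00

1 October 2032 is a Friday, so the first Sunday is October 3 and the third is October 17.
1 February 2033 is a Tuesday, so Mondays fall on 7, 14, 21, 28; the last is February 28.
13 March 2033 is outside the daylight-saving period (17 October 2032 – 28 February 2033), so Joride Prefecture is on standard time, UTC+03:30.
02:30 Joride Prefecture − 3h30m = 23:00 UTC (rolling into the previous day, 12 March 2033).
At the standard offset (UTC+06:00), 23:00 UTC + 6h = 05:00 Lumur District standard time (rolling into the next day, 13 March 2033).
Daylight saving runs 26 February – 20 November; the standard-time date in Lumur District, 13 March 2033, is inside that window, so Lumur District is at UTC+07:00.
23:00 UTC + 7h = 06:00 Lumur District (rolling into the next day, 13 March 2033).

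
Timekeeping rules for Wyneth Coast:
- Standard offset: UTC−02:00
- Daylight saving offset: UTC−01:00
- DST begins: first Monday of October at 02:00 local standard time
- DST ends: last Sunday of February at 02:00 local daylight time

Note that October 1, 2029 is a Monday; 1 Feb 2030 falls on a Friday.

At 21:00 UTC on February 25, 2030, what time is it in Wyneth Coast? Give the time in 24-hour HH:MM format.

1 October 2029 is a Monday, so the first Monday is October 1.
1 February 2030 is a Friday, so Sundays fall on 3, 10, 17, 24; the last is February 24.
At the standard offset (UTC−02:00), 21:00 UTC − 2h = 19:00 Wyneth Coast standard time.
Daylight saving runs 1 October 2029 – 24 February 2030; the standard-time date in Wyneth Coast, February 25, 2030, is outside that window, so Wyneth Coast is on standard time at UTC−02:00.
21:00 UTC − 2h = 19:00 local.

19:00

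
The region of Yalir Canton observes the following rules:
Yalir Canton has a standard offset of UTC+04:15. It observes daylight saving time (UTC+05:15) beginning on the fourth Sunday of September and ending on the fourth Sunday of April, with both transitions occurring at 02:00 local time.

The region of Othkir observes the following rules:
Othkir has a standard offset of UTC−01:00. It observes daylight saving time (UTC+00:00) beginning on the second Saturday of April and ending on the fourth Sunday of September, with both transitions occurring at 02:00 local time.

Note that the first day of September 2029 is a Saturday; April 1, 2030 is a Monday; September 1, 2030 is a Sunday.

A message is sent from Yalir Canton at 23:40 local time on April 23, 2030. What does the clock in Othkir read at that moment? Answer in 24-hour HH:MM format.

1 September 2029 is a Saturday, so the first Sunday is September 2 and the fourth is September 23.
1 April 2030 is a Monday, so the first Sunday is April 7 and the fourth is April 28.
April 23, 2030 falls between 23 September 2029 and 28 April 2030, so daylight saving is in effect and Yalir Canton is at UTC+05:15.
23:40 Yalir Canton − 5h15m = 18:25 UTC.
1 April 2030 is a Monday, so the first Saturday is April 6 and the second is April 13.
1 September 2030 is a Sunday, so the first Sunday is September 1 and the fourth is September 22.
At the standard offset (UTC−01:00), 18:25 UTC − 1h = 17:25 Othkir standard time.
The standard-time date in Othkir, April 23, 2030, lies within the daylight-saving period (13 April – 22 September), so Othkir is on daylight time, UTC+00:00.
18:25 UTC + 0h = 18:25 Othkir.

18:25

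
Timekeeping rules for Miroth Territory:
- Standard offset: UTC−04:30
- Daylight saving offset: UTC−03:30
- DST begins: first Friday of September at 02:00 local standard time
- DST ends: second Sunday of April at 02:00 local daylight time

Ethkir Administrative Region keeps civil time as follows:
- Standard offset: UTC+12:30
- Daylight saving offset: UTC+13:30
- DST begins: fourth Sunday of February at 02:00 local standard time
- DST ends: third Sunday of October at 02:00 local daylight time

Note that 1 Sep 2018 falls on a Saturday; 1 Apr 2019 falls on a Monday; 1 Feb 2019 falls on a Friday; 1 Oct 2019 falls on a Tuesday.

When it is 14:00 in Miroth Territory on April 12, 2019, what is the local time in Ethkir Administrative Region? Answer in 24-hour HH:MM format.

1 September 2018 is a Saturday, so the first Friday is September 7.
1 April 2019 is a Monday, so the first Sunday is April 7 and the second is April 14.
April 12, 2019 falls between 7 September 2018 and 14 April 2019, so daylight saving is in effect and Miroth Territory is at UTC−03:30.
14:00 Miroth Territory + 3h30m = 17:30 UTC.
1 February 2019 is a Friday, so the first Sunday is February 3 and the fourth is February 24.
1 October 2019 is a Tuesday, so the first Sunday is October 6 and the third is October 20.
At the standard offset (UTC+12:30), 17:30 UTC + 12h30m = 06:00 Ethkir Administrative Region standard time (rolling into the next day, 13 April 2019).
Daylight saving runs 24 February – 20 October; the standard-time date in Ethkir Administrative Region, April 13, 2019, is inside that window, so Ethkir Administrative Region is at UTC+13:30.
17:30 UTC + 13h30m = 07:00 Ethkir Administrative Region (rolling into the next day, 13 April 2019).

07:00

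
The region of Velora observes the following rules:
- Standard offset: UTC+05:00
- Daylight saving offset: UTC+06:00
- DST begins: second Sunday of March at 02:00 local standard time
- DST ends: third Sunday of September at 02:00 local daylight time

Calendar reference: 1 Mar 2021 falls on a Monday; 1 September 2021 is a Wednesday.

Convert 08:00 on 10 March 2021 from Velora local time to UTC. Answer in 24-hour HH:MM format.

03:00

1 March 2021 is a Monday, so the first Sunday is March 7 and the second is March 14.
1 September 2021 is a Wednesday, so the first Sunday is September 5 and the third is September 19.
Daylight saving runs 14 March – 19 September; 10 March 2021 is outside that window, so Velora is on standard time at UTC+05:00.
08:00 local − 5h = 03:00 UTC.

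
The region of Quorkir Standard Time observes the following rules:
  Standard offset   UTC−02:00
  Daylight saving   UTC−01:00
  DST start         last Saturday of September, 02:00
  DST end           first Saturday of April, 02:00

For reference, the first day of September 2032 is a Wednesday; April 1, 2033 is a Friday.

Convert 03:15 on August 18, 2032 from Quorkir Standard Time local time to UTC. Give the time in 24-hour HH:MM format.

05:15

1 September 2032 is a Wednesday, so Saturdays fall on 4, 11, 18, 25; the last is September 25.
1 April 2033 is a Friday, so the first Saturday is April 2.
August 18, 2032 does not fall between 25 September 2032 and 2 April 2033, so daylight saving is not in effect and Quorkir Standard Time is at UTC−02:00.
03:15 local + 2h = 05:15 UTC.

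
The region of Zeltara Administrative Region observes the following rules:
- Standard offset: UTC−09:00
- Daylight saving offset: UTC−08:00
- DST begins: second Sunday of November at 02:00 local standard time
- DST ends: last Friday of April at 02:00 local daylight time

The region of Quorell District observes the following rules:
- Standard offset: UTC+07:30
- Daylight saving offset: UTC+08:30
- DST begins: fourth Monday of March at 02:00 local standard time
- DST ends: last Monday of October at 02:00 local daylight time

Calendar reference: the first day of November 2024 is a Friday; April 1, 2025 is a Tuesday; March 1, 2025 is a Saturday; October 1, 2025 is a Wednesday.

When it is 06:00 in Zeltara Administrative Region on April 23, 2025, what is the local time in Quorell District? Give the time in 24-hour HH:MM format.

1 November 2024 is a Friday, so the first Sunday is November 3 and the second is November 10.
1 April 2025 is a Tuesday, so Fridays fall on 4, 11, 18, 25; the last is April 25.
Daylight saving runs 10 November 2024 – 25 April 2025; April 23, 2025 is inside that window, so Zeltara Administrative Region is at UTC−08:00.
06:00 Zeltara Administrative Region + 8h = 14:00 UTC.
1 March 2025 is a Saturday, so the first Monday is March 3 and the fourth is March 24.
1 October 2025 is a Wednesday, so Mondays fall on 6, 13, 20, 27; the last is October 27.
At the standard offset (UTC+07:30), 14:00 UTC + 7h30m = 21:30 Quorell District standard time.
Daylight saving runs 24 March – 27 October; the standard-time date in Quorell District, April 23, 2025, is inside that window, so Quorell District is at UTC+08:30.
14:00 UTC + 8h30m = 22:30 Quorell District.

22:30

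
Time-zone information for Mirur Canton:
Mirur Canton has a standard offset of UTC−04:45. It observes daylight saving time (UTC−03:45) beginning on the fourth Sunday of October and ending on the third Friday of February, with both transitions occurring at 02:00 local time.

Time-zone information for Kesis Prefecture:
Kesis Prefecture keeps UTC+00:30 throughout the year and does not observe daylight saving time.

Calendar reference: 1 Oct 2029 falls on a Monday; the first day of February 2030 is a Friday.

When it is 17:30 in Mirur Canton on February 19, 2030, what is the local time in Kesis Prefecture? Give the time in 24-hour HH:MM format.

1 October 2029 is a Monday, so the first Sunday is October 7 and the fourth is October 28.
1 February 2030 is a Friday, so the first Friday is February 1 and the third is February 15.
February 19, 2030 does not fall between 28 October 2029 and 15 February 2030, so daylight saving is not in effect and Mirur Canton is at UTC−04:45.
17:30 Mirur Canton + 4h45m = 22:15 UTC.
Kesis Prefecture has no daylight saving, so its offset is UTC+00:30 year-round.
22:15 UTC + 0h30m = 22:45 Kesis Prefecture.

22:45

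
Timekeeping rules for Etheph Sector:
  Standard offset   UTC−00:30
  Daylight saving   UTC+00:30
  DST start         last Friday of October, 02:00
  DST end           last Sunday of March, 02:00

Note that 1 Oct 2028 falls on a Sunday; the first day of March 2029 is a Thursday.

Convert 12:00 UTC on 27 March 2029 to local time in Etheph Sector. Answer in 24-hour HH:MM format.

1 October 2028 is a Sunday, so Fridays fall on 6, 13, 20, 27; the last is October 27.
1 March 2029 is a Thursday, so Sundays fall on 4, 11, 18, 25; the last is March 25.
At the standard offset (UTC−00:30), 12:00 UTC − 0h30m = 11:30 Etheph Sector standard time.
Daylight saving runs 27 October 2028 – 25 March 2029; the standard-time date in Etheph Sector, 27 March 2029, is outside that window, so Etheph Sector is on standard time at UTC−00:30.
12:00 UTC − 0h30m = 11:30 local.

11:30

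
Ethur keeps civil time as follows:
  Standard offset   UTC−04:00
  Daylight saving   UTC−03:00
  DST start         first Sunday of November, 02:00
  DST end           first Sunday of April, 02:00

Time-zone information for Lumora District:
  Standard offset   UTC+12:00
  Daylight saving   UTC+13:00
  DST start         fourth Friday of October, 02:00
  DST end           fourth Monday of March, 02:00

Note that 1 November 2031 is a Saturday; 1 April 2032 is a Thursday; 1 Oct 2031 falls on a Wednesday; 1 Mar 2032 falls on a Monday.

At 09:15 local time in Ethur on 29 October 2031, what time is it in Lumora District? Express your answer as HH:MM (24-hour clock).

1 November 2031 is a Saturday, so the first Sunday is November 2.
1 April 2032 is a Thursday, so the first Sunday is April 4.
29 October 2031 does not fall between 2 November 2031 and 4 April 2032, so daylight saving is not in effect and Ethur is at UTC−04:00.
09:15 Ethur + 4h = 13:15 UTC.
1 October 2031 is a Wednesday, so the first Friday is October 3 and the fourth is October 24.
1 March 2032 is a Monday, so the first Monday is March 1 and the fourth is March 22.
At the standard offset (UTC+12:00), 13:15 UTC + 12h = 01:15 Lumora District standard time (rolling into the next day, 30 October 2031).
The standard-time date in Lumora District, 30 October 2031, lies within the daylight-saving period (24 October 2031 – 22 March 2032), so Lumora District is on daylight time, UTC+13:00.
13:15 UTC + 13h = 02:15 Lumora District (rolling into the next day, 30 October 2031).

02:15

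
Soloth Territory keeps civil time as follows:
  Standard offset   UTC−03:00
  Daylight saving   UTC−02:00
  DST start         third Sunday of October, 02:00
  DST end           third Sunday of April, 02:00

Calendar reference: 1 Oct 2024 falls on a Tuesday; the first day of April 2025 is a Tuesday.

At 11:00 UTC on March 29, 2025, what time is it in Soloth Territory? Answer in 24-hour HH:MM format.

09:00

1 October 2024 is a Tuesday, so the first Sunday is October 6 and the third is October 20.
1 April 2025 is a Tuesday, so the first Sunday is April 6 and the third is April 20.
At the standard offset (UTC−03:00), 11:00 UTC − 3h = 08:00 Soloth Territory standard time.
The standard-time date in Soloth Territory, March 29, 2025, lies within the daylight-saving period (20 October 2024 – 20 April 2025), so Soloth Territory is on daylight time, UTC−02:00.
11:00 UTC − 2h = 09:00 local.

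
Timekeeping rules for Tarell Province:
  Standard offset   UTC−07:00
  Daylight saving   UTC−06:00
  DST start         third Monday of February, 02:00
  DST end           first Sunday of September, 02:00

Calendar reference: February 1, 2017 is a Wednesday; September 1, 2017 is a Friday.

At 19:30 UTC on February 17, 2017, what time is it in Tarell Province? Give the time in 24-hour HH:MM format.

12:30

1 February 2017 is a Wednesday, so the first Monday is February 6 and the third is February 20.
1 September 2017 is a Friday, so the first Sunday is September 3.
At the standard offset (UTC−07:00), 19:30 UTC − 7h = 12:30 Tarell Province standard time.
The standard-time date in Tarell Province, February 17, 2017, is outside the daylight-saving period (20 February – 3 September), so Tarell Province is on standard time, UTC−07:00.
19:30 UTC − 7h = 12:30 local.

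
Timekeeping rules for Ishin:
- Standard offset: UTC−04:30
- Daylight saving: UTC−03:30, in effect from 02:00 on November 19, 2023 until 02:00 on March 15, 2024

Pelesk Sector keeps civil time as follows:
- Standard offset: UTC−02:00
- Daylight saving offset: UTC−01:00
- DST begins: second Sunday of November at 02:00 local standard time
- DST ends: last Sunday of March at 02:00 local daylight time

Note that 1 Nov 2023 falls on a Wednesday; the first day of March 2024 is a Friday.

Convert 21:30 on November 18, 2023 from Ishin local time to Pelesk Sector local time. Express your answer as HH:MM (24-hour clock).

November 18, 2023 does not fall between 19 November 2023 and 15 March 2024, so daylight saving is not in effect and Ishin is at UTC−04:30.
21:30 Ishin + 4h30m = 02:00 UTC (rolling into the next day, 19 November 2023).
1 November 2023 is a Wednesday, so the first Sunday is November 5 and the second is November 12.
1 March 2024 is a Friday, so Sundays fall on 3, 10, 17, 24, 31; the last is March 31.
At the standard offset (UTC−02:00), 02:00 UTC − 2h = 00:00 Pelesk Sector standard time.
Daylight saving runs 12 November 2023 – 31 March 2024; the standard-time date in Pelesk Sector, November 19, 2023, is inside that window, so Pelesk Sector is at UTC−01:00.
02:00 UTC − 1h = 01:00 Pelesk Sector.

01:00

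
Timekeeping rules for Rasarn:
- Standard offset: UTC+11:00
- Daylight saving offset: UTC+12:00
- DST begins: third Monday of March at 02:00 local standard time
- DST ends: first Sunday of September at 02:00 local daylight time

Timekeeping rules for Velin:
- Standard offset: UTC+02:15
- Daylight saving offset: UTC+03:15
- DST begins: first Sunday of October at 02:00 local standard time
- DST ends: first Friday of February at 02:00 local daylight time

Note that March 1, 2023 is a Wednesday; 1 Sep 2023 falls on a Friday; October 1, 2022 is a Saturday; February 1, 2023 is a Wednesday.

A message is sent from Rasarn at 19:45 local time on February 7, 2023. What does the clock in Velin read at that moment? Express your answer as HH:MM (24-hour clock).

11:00

1 March 2023 is a Wednesday, so the first Monday is March 6 and the third is March 20.
1 September 2023 is a Friday, so the first Sunday is September 3.
Daylight saving runs 20 March – 3 September; February 7, 2023 is outside that window, so Rasarn is on standard time at UTC+11:00.
19:45 Rasarn − 11h = 08:45 UTC.
1 October 2022 is a Saturday, so the first Sunday is October 2.
1 February 2023 is a Wednesday, so the first Friday is February 3.
At the standard offset (UTC+02:15), 08:45 UTC + 2h15m = 11:00 Velin standard time.
Daylight saving runs 2 October 2022 – 3 February 2023; the standard-time date in Velin, February 7, 2023, is outside that window, so Velin is on standard time at UTC+02:15.
08:45 UTC + 2h15m = 11:00 Velin.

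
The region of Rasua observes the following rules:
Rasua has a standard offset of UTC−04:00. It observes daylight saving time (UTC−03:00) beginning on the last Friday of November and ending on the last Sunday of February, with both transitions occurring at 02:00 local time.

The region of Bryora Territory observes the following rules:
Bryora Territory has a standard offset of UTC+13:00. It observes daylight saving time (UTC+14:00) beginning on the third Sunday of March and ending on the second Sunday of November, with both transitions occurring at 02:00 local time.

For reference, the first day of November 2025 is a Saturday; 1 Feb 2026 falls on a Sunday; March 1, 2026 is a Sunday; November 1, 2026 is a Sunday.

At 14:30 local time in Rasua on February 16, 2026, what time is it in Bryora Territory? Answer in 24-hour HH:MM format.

1 November 2025 is a Saturday, so Fridays fall on 7, 14, 21, 28; the last is November 28.
1 February 2026 is a Sunday, so Sundays fall on 1, 8, 15, 22; the last is February 22.
February 16, 2026 lies within the daylight-saving period (28 November 2025 – 22 February 2026), so Rasua is on daylight time, UTC−03:00.
14:30 Rasua + 3h = 17:30 UTC.
1 March 2026 is a Sunday, so the first Sunday is March 1 and the third is March 15.
1 November 2026 is a Sunday, so the first Sunday is November 1 and the second is November 8.
At the standard offset (UTC+13:00), 17:30 UTC + 13h = 06:30 Bryora Territory standard time (rolling into the next day, 17 February 2026).
The standard-time date in Bryora Territory, February 17, 2026, does not fall between 15 March and 8 November, so daylight saving is not in effect and Bryora Territory is at UTC+13:00.
17:30 UTC + 13h = 06:30 Bryora Territory (rolling into the next day, 17 February 2026).

06:30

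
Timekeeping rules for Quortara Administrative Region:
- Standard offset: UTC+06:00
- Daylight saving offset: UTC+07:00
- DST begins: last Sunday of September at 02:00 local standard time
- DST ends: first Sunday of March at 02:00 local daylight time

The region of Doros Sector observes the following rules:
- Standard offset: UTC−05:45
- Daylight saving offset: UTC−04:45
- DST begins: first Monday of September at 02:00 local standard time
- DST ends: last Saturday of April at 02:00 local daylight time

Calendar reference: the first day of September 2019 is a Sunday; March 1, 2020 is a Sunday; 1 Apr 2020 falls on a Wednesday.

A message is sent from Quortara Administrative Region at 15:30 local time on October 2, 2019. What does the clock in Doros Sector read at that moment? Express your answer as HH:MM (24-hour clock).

1 September 2019 is a Sunday, so Sundays fall on 1, 8, 15, 22, 29; the last is September 29.
1 March 2020 is a Sunday, so the first Sunday is March 1.
Daylight saving runs 29 September 2019 – 1 March 2020; October 2, 2019 is inside that window, so Quortara Administrative Region is at UTC+07:00.
15:30 Quortara Administrative Region − 7h = 08:30 UTC.
1 September 2019 is a Sunday, so the first Monday is September 2.
1 April 2020 is a Wednesday, so Saturdays fall on 4, 11, 18, 25; the last is April 25.
At the standard offset (UTC−05:45), 08:30 UTC − 5h45m = 02:45 Doros Sector standard time.
The standard-time date in Doros Sector, October 2, 2019, lies within the daylight-saving period (2 September 2019 – 25 April 2020), so Doros Sector is on daylight time, UTC−04:45.
08:30 UTC − 4h45m = 03:45 Doros Sector.

03:45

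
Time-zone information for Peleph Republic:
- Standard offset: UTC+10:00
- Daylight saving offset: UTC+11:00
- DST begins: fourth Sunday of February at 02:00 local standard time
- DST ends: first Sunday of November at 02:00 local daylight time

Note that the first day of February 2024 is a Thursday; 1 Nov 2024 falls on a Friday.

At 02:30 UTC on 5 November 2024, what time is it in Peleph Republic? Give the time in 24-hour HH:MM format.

12:30

1 February 2024 is a Thursday, so the first Sunday is February 4 and the fourth is February 25.
1 November 2024 is a Friday, so the first Sunday is November 3.
At the standard offset (UTC+10:00), 02:30 UTC + 10h = 12:30 Peleph Republic standard time.
Daylight saving runs 25 February – 3 November; the standard-time date in Peleph Republic, 5 November 2024, is outside that window, so Peleph Republic is on standard time at UTC+10:00.
02:30 UTC + 10h = 12:30 local.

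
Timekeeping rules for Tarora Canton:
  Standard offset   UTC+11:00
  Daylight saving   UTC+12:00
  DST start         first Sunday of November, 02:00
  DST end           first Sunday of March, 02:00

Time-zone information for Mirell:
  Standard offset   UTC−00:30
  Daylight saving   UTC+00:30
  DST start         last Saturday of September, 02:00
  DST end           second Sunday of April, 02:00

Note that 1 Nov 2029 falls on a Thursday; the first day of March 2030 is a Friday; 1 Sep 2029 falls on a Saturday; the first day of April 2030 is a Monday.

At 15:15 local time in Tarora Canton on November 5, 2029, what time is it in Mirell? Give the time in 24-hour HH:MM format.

1 November 2029 is a Thursday, so the first Sunday is November 4.
1 March 2030 is a Friday, so the first Sunday is March 3.
November 5, 2029 falls between 4 November 2029 and 3 March 2030, so daylight saving is in effect and Tarora Canton is at UTC+12:00.
15:15 Tarora Canton − 12h = 03:15 UTC.
1 September 2029 is a Saturday, so Saturdays fall on 1, 8, 15, 22, 29; the last is September 29.
1 April 2030 is a Monday, so the first Sunday is April 7 and the second is April 14.
At the standard offset (UTC−00:30), 03:15 UTC − 0h30m = 02:45 Mirell standard time.
Daylight saving runs 29 September 2029 – 14 April 2030; the standard-time date in Mirell, November 5, 2029, is inside that window, so Mirell is at UTC+00:30.
03:15 UTC + 0h30m = 03:45 Mirell.

03:45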